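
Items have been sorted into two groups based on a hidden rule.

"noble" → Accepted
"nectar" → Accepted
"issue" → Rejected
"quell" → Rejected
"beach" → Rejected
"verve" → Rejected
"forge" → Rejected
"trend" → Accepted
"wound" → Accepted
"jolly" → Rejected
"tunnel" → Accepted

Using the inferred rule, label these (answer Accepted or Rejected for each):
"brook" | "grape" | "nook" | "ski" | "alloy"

One predicate separates the groups cleanly: contains 'n'.
"brook": no 'n', lacks this property → Rejected. "grape": no 'n', lacks this property → Rejected. "nook": has 'n', satisfies this → Accepted. "ski": no 'n', lacks this property → Rejected. "alloy": no 'n', lacks this property → Rejected.

Rejected, Rejected, Accepted, Rejected, Rejected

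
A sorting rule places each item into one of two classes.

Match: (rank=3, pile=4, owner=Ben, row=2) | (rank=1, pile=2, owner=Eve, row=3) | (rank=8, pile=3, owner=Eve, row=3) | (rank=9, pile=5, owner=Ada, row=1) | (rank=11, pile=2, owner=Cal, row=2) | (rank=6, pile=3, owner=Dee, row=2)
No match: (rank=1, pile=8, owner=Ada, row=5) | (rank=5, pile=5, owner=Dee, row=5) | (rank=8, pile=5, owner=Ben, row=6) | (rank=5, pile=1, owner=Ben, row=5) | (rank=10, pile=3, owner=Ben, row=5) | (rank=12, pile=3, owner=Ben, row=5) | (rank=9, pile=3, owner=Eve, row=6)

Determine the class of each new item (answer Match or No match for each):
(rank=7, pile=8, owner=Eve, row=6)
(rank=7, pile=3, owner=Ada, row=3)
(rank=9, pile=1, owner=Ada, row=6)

'Match' ⟺ row ≤ 3.
No match: (rank=7, pile=8, owner=Eve, row=6), since row = 6. Match: (rank=7, pile=3, owner=Ada, row=3), since row = 3. No match: (rank=9, pile=1, owner=Ada, row=6), since row = 6.

No match, Match, No match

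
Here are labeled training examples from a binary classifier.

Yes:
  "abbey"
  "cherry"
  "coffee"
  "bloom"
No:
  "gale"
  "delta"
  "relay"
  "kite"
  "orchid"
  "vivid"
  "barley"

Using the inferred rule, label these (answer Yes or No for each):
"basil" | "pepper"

No, Yes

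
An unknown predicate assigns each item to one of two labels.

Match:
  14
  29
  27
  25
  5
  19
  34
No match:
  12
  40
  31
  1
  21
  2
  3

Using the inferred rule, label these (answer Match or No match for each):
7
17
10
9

One predicate separates the groups cleanly: digit sum ≥ 5.
7: digit sum 7 — fits, so Match. 17: digit sum 1+7 = 8 — fits, so Match. 10: digit sum 1+0 = 1 — fails the rule, so No match. 9: digit sum 9 — fits, so Match.

Match, Match, No match, Match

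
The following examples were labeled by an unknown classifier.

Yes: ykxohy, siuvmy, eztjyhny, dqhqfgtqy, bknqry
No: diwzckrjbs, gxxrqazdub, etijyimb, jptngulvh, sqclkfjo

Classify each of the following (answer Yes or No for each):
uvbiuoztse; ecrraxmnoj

Checking candidate rules against both groups, what survives is: ends with 'y'.

No, No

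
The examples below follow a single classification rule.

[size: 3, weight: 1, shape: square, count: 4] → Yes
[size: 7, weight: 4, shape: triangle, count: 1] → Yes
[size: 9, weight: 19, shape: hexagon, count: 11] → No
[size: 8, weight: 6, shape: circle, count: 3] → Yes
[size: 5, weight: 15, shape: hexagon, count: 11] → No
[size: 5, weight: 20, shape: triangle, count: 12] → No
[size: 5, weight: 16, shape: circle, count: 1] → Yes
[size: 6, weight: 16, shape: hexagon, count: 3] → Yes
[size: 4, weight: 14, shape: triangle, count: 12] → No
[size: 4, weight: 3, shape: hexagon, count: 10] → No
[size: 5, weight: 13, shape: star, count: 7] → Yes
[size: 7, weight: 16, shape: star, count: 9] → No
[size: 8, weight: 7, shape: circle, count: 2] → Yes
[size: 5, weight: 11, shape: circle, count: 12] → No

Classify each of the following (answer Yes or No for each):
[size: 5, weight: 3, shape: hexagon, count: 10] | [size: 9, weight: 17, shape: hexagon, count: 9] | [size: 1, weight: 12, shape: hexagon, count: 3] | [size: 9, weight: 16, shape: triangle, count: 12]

The common property of the 'Yes' items is: count ≤ 7. No 'No' item has it.
[size: 5, weight: 3, shape: hexagon, count: 10] — count = 10, hence No.
[size: 9, weight: 17, shape: hexagon, count: 9] — count = 9, hence No.
[size: 1, weight: 12, shape: hexagon, count: 3] — count = 3, hence Yes.
[size: 9, weight: 16, shape: triangle, count: 12] — count = 12, hence No.

No, No, Yes, No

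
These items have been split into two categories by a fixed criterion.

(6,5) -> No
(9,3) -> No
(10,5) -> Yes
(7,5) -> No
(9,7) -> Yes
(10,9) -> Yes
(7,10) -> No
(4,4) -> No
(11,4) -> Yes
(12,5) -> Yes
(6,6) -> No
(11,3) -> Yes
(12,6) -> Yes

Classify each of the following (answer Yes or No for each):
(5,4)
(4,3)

The common property of the 'Yes' items is: first > second AND sum ≥ 14. No 'No' item has it.
(5,4) → 5 > 4, 5+4 = 9 → No. (4,3) → 4 > 3, 4+3 = 7 → No.

No, No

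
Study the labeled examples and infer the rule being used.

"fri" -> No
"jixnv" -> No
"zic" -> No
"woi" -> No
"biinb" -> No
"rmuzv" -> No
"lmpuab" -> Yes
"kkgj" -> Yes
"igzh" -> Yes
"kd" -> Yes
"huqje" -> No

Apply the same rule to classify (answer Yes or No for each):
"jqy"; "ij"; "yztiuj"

No, Yes, Yes

Every 'Yes' example satisfies: even length. None of the 'No' examples do.
"jqy": length 3 — fails the rule, so No.
"ij": length 2 — fits, so Yes.
"yztiuj": length 6 — fits, so Yes.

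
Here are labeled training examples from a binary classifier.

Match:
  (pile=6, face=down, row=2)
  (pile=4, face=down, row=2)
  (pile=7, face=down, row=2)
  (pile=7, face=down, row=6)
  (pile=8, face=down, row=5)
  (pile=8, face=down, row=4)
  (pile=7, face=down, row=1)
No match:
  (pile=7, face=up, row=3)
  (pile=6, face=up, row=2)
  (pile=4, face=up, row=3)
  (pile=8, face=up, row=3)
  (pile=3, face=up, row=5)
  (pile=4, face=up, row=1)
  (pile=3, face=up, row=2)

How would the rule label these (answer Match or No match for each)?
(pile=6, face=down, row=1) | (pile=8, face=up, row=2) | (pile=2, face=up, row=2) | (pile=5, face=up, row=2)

Match, No match, No match, No match

The pattern is that an item is 'Match' exactly when: face is down.
(pile=6, face=down, row=1): face is down, qualifies → Match.
(pile=8, face=up, row=2): face is up, lacks this property → No match.
(pile=2, face=up, row=2): face is up, lacks this property → No match.
(pile=5, face=up, row=2): face is up, lacks this property → No match.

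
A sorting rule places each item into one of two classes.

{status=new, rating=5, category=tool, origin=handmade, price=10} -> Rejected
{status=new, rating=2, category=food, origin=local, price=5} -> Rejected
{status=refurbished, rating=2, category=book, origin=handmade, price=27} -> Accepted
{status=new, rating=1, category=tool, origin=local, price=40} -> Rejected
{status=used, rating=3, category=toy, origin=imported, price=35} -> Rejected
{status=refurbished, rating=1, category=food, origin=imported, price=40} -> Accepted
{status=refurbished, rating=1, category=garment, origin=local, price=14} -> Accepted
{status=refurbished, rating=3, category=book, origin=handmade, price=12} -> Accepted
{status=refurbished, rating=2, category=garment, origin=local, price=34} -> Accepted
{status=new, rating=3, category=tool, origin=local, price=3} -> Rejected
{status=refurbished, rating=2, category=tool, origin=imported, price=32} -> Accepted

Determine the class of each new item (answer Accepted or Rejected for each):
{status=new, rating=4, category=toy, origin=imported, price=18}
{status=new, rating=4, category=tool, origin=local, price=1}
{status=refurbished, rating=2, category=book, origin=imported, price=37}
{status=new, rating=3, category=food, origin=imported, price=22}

Rejected, Rejected, Accepted, Rejected

All 'Accepted' examples share one property — status is refurbished — and every 'Rejected' example lacks it.
{status=new, rating=4, category=toy, origin=imported, price=18} — status is new, hence Rejected.
{status=new, rating=4, category=tool, origin=local, price=1} — status is new, hence Rejected.
{status=refurbished, rating=2, category=book, origin=imported, price=37} — status is refurbished, hence Accepted.
{status=new, rating=3, category=food, origin=imported, price=22} — status is new, hence Rejected.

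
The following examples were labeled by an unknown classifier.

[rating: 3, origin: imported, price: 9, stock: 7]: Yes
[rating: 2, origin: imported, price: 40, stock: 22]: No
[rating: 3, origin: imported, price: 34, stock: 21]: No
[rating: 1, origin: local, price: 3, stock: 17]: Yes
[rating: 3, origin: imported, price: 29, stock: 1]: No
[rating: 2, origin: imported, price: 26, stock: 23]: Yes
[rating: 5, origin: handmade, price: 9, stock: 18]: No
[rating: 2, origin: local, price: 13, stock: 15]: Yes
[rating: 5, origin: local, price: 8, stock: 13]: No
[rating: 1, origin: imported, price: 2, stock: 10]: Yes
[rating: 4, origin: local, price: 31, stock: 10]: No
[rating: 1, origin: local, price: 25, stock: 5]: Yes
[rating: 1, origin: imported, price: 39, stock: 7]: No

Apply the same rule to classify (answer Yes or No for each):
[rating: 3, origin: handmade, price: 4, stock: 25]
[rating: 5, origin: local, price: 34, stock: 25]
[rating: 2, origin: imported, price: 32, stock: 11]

Yes, No, No

The common property of the 'Yes' items is: price ≤ 26 AND rating ≤ 3. No 'No' item has it.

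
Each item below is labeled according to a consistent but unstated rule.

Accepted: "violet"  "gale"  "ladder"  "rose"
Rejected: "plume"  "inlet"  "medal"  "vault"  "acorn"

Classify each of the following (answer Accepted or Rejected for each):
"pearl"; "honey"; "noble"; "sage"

Rejected, Rejected, Rejected, Accepted

The classifier is using: even length.
"pearl" → length 5 → Rejected.
"honey" → length 5 → Rejected.
"noble" → length 5 → Rejected.
"sage" → length 4 → Accepted.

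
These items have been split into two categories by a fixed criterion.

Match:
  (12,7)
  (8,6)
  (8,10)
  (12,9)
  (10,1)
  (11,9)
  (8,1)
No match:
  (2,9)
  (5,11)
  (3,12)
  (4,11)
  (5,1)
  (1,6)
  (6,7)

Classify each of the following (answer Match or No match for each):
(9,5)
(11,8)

Match, Match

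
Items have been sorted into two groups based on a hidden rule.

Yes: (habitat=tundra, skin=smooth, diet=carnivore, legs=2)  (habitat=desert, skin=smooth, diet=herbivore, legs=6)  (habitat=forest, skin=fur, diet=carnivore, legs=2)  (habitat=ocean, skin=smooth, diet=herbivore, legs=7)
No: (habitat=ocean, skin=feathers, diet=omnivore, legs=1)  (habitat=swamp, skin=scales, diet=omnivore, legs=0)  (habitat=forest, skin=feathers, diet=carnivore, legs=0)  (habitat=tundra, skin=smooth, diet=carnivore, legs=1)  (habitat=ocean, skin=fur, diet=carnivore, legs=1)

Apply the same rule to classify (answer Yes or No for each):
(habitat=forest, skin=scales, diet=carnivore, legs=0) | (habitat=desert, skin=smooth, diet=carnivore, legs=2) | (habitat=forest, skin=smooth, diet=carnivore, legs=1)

The simplest hypothesis consistent with all the labels is: legs ≥ 2.

No, Yes, No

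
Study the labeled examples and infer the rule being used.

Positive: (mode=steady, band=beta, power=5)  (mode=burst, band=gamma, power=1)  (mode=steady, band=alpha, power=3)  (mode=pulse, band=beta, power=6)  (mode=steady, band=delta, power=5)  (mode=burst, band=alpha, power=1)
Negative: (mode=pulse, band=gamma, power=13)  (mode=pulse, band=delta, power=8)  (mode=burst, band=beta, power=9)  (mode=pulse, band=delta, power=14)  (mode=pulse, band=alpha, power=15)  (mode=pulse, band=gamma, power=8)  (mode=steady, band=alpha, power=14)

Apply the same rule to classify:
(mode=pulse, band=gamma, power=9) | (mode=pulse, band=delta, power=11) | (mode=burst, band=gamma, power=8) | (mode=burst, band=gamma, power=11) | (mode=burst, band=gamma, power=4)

All 'Positive' examples share one property — power ≤ 6 — and every 'Negative' example lacks it.
(mode=pulse, band=gamma, power=9): power = 9 — doesn't qualify, so Negative. (mode=pulse, band=delta, power=11): power = 11 — doesn't qualify, so Negative. (mode=burst, band=gamma, power=8): power = 8 — doesn't qualify, so Negative. (mode=burst, band=gamma, power=11): power = 11 — doesn't qualify, so Negative. (mode=burst, band=gamma, power=4): power = 4 — meets the rule, so Positive.

Negative, Negative, Negative, Negative, Positive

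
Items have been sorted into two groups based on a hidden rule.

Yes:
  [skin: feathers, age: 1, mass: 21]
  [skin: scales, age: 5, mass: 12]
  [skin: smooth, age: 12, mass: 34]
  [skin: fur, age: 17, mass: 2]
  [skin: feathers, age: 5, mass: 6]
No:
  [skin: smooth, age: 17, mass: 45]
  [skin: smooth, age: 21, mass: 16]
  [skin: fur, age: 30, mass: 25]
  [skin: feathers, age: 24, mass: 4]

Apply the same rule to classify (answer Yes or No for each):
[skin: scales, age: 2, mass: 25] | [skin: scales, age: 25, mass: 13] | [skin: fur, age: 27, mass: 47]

Yes, No, No

Every 'Yes' example satisfies: age ≤ 17 AND mass ≤ 34. None of the 'No' examples do.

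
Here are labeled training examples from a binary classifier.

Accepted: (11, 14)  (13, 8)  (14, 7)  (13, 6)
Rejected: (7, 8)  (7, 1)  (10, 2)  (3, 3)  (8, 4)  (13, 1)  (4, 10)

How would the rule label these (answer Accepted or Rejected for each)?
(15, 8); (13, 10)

A rule that fits every label: sum ≥ 19 — true of each 'Accepted' example, false of each 'Rejected' one.
(15, 8): Accepted (15+8 = 23). (13, 10): Accepted (13+10 = 23).

Accepted, Accepted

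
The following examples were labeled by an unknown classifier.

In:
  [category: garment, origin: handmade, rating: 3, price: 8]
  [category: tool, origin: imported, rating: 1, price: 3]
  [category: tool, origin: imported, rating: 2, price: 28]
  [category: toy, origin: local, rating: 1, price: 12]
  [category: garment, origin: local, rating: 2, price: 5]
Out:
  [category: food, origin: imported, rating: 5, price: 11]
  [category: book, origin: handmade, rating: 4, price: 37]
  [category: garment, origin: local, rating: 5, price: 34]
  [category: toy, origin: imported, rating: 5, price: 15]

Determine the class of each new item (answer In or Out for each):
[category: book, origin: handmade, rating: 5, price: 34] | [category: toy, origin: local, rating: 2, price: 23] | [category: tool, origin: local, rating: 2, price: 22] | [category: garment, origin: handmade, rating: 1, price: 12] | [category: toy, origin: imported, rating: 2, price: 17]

The distinguishing property — rating ≤ 3 — holds for all the 'In' cases and none of the 'Out' cases.

Out, In, In, In, In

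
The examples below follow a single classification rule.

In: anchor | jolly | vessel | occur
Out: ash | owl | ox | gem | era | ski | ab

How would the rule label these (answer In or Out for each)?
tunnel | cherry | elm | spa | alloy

In, In, Out, Out, In

A rule that fits every label: length ≥ 5 — true of each 'In' example, false of each 'Out' one.
tunnel → length 6 → In.
cherry → length 6 → In.
elm → length 3 → Out.
spa → length 3 → Out.
alloy → length 5 → In.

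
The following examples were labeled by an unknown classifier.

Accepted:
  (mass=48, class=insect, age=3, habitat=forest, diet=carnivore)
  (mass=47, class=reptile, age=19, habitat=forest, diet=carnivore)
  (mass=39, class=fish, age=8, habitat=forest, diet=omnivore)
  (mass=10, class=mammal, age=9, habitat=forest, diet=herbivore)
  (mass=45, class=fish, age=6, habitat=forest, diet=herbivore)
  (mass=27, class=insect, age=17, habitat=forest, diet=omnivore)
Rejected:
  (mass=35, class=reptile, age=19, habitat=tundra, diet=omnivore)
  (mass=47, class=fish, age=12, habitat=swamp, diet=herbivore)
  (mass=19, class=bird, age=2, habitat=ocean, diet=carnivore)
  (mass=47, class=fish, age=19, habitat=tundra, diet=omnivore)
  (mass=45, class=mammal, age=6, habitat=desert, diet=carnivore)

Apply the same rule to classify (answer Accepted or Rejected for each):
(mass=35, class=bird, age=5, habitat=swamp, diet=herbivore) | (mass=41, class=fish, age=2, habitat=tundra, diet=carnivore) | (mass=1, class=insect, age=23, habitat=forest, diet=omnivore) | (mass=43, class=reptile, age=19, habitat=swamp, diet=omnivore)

Rejected, Rejected, Accepted, Rejected

The simplest hypothesis consistent with all the labels is: habitat is forest.
(mass=35, class=bird, age=5, habitat=swamp, diet=herbivore) → habitat is swamp → Rejected. (mass=41, class=fish, age=2, habitat=tundra, diet=carnivore) → habitat is tundra → Rejected. (mass=1, class=insect, age=23, habitat=forest, diet=omnivore) → habitat is forest → Accepted. (mass=43, class=reptile, age=19, habitat=swamp, diet=omnivore) → habitat is swamp → Rejected.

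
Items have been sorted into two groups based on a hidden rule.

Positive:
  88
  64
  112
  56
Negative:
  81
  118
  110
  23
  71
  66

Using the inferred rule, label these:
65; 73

Every 'Positive' example satisfies: multiple of 4. None of the 'Negative' examples do.
65 — 65 = 4·16 + 1, hence Negative.
73 — 73 = 4·18 + 1, hence Negative.

Negative, Negative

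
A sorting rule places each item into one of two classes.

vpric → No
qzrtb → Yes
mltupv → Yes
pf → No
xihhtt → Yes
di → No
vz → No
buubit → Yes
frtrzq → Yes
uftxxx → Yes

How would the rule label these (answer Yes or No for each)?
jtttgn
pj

Yes, No

The common property of the 'Yes' items is: contains 't'. No 'No' item has it.
jtttgn → has 't' → Yes. pj → no 't' → No.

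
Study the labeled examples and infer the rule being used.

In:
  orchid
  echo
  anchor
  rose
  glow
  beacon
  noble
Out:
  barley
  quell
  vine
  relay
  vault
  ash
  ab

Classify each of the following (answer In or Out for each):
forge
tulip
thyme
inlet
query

In, Out, Out, Out, Out

Every 'In' example satisfies: contains 'o'. None of the 'Out' examples do.
forge → has 'o' → In. tulip → no 'o' → Out. thyme → no 'o' → Out. inlet → no 'o' → Out. query → no 'o' → Out.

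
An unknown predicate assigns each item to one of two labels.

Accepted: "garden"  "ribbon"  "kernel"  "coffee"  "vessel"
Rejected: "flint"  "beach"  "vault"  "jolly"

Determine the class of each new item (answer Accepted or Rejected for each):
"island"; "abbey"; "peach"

All 'Accepted' examples share one property — even length — and every 'Rejected' example lacks it.
"island" — length 6, hence Accepted. "abbey" — length 5, hence Rejected. "peach" — length 5, hence Rejected.

Accepted, Rejected, Rejected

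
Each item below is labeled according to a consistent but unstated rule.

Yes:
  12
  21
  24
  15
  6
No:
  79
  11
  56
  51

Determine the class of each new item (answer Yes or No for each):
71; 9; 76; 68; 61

All 'Yes' examples share one property — multiple of 3 AND at most 24 — and every 'No' example lacks it.

No, Yes, No, No, No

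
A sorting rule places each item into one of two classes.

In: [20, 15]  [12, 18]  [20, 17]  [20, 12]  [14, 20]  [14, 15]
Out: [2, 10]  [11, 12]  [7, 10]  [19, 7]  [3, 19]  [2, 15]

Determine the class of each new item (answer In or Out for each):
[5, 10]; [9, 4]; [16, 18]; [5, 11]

Every 'In' example satisfies: sum ≥ 29. None of the 'Out' examples do.

Out, Out, In, Out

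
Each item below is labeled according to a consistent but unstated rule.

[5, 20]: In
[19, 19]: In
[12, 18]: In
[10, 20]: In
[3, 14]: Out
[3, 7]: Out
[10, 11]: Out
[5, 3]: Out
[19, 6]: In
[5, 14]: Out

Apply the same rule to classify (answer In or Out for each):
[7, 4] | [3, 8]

The common property of the 'In' items is: sum ≥ 25. No 'Out' item has it.
[7, 4]: 7+4 = 11 — doesn't qualify, so Out. [3, 8]: 3+8 = 11 — doesn't qualify, so Out.

Out, Out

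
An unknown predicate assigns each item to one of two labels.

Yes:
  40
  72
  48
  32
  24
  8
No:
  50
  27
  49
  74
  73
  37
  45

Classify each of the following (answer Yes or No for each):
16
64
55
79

Yes, Yes, No, No

A rule that fits every label: multiple of 4 — true of each 'Yes' example, false of each 'No' one.
16: 16 = 4·4, matches → Yes. 64: 64 = 4·16, matches → Yes. 55: 55 = 4·13 + 3, doesn't qualify → No. 79: 79 = 4·19 + 3, doesn't qualify → No.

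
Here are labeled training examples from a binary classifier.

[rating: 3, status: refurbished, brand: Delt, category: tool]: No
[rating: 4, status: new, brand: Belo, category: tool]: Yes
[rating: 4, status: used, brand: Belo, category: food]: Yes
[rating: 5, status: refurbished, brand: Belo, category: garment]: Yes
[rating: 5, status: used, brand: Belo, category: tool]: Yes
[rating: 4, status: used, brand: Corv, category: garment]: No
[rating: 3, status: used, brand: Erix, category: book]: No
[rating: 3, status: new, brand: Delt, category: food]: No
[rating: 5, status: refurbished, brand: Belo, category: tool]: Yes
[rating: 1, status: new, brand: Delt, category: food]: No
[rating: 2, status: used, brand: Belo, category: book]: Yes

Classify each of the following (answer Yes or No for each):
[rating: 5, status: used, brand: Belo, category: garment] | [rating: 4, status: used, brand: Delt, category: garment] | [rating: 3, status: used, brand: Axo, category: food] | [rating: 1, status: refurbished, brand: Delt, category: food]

The distinguishing property — brand is Belo — holds for all the 'Yes' cases and none of the 'No' cases.
[rating: 5, status: used, brand: Belo, category: garment]: brand is Belo — passes, so Yes. [rating: 4, status: used, brand: Delt, category: garment]: brand is Delt — does not satisfy this, so No. [rating: 3, status: used, brand: Axo, category: food]: brand is Axo — does not satisfy this, so No. [rating: 1, status: refurbished, brand: Delt, category: food]: brand is Delt — does not satisfy this, so No.

Yes, No, No, No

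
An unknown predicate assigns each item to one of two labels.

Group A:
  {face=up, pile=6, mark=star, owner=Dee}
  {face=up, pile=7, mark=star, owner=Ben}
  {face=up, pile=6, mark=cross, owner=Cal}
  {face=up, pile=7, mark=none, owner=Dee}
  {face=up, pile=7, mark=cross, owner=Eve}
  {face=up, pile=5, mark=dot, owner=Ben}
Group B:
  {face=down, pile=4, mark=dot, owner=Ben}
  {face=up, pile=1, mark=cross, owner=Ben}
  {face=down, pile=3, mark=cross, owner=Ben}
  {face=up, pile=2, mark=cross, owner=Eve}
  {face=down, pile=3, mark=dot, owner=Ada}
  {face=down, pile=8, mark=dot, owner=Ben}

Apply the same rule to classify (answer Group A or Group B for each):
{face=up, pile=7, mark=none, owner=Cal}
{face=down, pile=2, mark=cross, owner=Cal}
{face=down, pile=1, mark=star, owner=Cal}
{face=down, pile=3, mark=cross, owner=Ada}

Group A, Group B, Group B, Group B

A rule that fits every label: face is up AND pile ≥ 3 — true of each 'Group A' example, false of each 'Group B' one.
Group A: {face=up, pile=7, mark=none, owner=Cal}, since face is up, pile = 7.
Group B: {face=down, pile=2, mark=cross, owner=Cal}, since face is down, pile = 2.
Group B: {face=down, pile=1, mark=star, owner=Cal}, since face is down, pile = 1.
Group B: {face=down, pile=3, mark=cross, owner=Ada}, since face is down, pile = 3.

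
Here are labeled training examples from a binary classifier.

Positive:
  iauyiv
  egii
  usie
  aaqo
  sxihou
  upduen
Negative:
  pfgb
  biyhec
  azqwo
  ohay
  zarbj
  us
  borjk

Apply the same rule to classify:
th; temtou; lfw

Negative, Positive, Negative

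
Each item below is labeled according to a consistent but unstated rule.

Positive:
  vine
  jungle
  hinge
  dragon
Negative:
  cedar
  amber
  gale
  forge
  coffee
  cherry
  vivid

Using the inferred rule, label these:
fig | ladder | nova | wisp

Negative, Negative, Positive, Negative

The pattern is that an item is 'Positive' exactly when: contains 'n'.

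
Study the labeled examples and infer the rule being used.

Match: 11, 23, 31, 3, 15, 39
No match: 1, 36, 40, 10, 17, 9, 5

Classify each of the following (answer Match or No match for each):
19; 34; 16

Match, No match, No match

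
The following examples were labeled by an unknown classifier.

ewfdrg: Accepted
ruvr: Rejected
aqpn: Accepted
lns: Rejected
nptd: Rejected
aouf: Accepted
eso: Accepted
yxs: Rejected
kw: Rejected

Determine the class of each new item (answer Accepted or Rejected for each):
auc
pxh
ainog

Accepted, Rejected, Accepted

Looking at the examples, the only property every 'Accepted' case has and every 'Rejected' case lacks is: starts with a vowel.
auc: Accepted (starts with 'a'). pxh: Rejected (starts with 'p'). ainog: Accepted (starts with 'a').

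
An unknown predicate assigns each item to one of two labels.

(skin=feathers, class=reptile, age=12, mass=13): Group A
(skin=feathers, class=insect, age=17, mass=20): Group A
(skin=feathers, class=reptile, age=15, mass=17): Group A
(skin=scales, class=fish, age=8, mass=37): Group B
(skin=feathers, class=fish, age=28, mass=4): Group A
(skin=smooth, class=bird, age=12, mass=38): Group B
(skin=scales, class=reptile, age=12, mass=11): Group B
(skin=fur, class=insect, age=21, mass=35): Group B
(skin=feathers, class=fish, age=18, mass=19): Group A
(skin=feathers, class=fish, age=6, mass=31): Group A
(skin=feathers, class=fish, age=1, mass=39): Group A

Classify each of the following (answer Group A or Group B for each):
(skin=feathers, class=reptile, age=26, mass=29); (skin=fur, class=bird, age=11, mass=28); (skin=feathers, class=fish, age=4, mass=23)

Group A, Group B, Group A

The pattern is that an item is 'Group A' exactly when: skin is feathers.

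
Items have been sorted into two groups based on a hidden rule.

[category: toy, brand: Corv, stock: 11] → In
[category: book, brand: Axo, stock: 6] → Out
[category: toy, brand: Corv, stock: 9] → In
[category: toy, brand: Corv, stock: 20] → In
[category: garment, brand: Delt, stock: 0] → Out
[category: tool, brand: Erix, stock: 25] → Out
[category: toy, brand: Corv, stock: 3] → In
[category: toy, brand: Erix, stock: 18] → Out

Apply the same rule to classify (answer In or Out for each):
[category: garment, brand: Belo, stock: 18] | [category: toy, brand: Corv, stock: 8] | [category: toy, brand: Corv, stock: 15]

All 'In' examples share one property — brand is Corv — and every 'Out' example lacks it.
[category: garment, brand: Belo, stock: 18]: brand is Belo — does not satisfy this, so Out. [category: toy, brand: Corv, stock: 8]: brand is Corv — meets the rule, so In. [category: toy, brand: Corv, stock: 15]: brand is Corv — meets the rule, so In.

Out, In, In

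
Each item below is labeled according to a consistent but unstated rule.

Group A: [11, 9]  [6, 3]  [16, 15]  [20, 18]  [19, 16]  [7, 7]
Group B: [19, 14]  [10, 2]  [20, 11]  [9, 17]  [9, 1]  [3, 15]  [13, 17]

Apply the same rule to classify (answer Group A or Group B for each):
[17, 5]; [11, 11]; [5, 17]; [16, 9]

Group B, Group A, Group B, Group B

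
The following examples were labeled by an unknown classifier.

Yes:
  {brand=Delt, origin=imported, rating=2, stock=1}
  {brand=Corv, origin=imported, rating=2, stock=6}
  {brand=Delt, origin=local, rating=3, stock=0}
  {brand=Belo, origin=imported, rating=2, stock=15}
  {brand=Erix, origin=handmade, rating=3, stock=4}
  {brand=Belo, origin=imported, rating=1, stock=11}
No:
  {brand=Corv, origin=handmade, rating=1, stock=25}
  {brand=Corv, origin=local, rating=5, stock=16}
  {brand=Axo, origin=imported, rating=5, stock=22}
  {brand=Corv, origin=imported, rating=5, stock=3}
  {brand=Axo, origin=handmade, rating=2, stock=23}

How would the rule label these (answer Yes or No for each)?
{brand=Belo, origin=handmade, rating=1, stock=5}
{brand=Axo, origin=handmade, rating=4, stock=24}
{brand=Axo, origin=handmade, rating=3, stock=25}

The common property of the 'Yes' items is: stock ≤ 15 AND rating ≤ 3. No 'No' item has it.
Yes: {brand=Belo, origin=handmade, rating=1, stock=5}, since stock = 5, rating = 1. No: {brand=Axo, origin=handmade, rating=4, stock=24}, since stock = 24, rating = 4. No: {brand=Axo, origin=handmade, rating=3, stock=25}, since stock = 25, rating = 3.

Yes, No, No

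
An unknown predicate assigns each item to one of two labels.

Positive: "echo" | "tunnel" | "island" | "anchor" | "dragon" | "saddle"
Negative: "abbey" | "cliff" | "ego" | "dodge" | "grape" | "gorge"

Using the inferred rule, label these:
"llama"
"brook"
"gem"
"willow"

A rule that fits every label: even length — true of each 'Positive' example, false of each 'Negative' one.

Negative, Negative, Negative, Positive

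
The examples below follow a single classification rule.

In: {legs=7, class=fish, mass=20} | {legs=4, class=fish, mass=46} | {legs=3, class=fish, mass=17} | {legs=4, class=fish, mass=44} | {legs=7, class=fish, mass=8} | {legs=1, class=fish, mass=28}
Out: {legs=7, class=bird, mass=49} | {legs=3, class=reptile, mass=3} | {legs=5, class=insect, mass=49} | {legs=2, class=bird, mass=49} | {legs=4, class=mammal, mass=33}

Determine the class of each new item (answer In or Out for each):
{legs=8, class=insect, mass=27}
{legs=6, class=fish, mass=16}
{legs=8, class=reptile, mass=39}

Out, In, Out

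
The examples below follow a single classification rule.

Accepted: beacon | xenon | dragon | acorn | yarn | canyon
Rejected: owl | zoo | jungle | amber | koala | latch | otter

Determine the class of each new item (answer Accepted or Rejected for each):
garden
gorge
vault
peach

The classifier is using: ends with 'n'.
garden: ends with 'n' — matches, so Accepted.
gorge: ends with 'e' — does not pass, so Rejected.
vault: ends with 't' — does not pass, so Rejected.
peach: ends with 'h' — does not pass, so Rejected.

Accepted, Rejected, Rejected, Rejected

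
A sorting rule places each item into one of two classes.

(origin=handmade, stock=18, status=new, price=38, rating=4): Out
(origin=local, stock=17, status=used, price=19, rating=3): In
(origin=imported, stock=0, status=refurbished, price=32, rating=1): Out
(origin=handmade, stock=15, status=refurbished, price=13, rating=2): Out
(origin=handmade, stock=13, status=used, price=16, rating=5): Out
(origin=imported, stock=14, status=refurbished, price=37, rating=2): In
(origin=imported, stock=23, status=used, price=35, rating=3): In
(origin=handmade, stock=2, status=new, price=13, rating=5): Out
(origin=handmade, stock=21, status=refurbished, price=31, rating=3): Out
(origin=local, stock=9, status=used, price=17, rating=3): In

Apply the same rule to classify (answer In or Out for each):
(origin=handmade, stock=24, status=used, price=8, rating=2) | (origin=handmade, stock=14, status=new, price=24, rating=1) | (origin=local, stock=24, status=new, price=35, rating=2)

Out, Out, In

The common property of the 'In' items is: origin is not handmade AND stock ≥ 2. No 'Out' item has it.
Out: (origin=handmade, stock=24, status=used, price=8, rating=2), since origin is handmade, stock = 24. Out: (origin=handmade, stock=14, status=new, price=24, rating=1), since origin is handmade, stock = 14. In: (origin=local, stock=24, status=new, price=35, rating=2), since origin is local, stock = 24.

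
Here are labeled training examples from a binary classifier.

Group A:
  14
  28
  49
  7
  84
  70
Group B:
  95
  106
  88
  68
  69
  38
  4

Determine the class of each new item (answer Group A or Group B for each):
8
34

Group B, Group B

'Group A' ⟺ multiple of 7.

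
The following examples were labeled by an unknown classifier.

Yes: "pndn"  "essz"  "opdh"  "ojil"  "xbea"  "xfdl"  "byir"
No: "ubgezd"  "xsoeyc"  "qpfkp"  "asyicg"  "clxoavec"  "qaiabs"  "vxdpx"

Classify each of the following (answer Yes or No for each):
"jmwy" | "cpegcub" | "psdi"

Yes, No, Yes

The rule appears to be: length 4.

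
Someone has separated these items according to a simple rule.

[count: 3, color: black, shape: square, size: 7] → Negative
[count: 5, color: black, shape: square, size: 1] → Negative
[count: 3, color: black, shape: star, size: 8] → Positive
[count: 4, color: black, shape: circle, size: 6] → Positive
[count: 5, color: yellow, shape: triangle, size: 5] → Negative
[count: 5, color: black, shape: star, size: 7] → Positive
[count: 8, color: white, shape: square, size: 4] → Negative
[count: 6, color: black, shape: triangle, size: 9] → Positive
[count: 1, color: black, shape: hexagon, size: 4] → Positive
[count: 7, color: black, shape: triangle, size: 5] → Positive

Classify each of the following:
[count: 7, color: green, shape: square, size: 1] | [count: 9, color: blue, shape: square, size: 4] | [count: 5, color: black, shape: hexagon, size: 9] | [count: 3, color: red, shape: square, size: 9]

The common property of the 'Positive' items is: color is black AND shape is not square. No 'Negative' item has it.
[count: 7, color: green, shape: square, size: 1]: color is green, shape is square — fails the rule, so Negative.
[count: 9, color: blue, shape: square, size: 4]: color is blue, shape is square — fails the rule, so Negative.
[count: 5, color: black, shape: hexagon, size: 9]: color is black, shape is hexagon — checks out, so Positive.
[count: 3, color: red, shape: square, size: 9]: color is red, shape is square — fails the rule, so Negative.

Negative, Negative, Positive, Negative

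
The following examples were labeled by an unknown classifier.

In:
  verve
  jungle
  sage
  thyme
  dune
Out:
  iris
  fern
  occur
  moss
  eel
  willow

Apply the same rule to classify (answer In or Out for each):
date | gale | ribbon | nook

A rule that fits every label: ends with 'e' — true of each 'In' example, false of each 'Out' one.

In, In, Out, Out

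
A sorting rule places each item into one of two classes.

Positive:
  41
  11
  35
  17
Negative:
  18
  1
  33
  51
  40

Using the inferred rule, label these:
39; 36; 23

All 'Positive' examples share one property — ≡ 2 (mod 3) — and every 'Negative' example lacks it.
39 → 39 mod 3 = 0 → Negative. 36 → 36 mod 3 = 0 → Negative. 23 → 23 mod 3 = 2 → Positive.

Negative, Negative, Positive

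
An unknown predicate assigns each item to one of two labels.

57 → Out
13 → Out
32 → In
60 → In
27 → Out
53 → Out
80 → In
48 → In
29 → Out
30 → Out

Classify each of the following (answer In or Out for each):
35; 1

Out, Out

The distinguishing property — multiple of 4 — holds for all the 'In' cases and none of the 'Out' cases.
35: 35 = 4·8 + 3 — does not satisfy this, so Out. 1: 1 = 4·0 + 1 — does not satisfy this, so Out.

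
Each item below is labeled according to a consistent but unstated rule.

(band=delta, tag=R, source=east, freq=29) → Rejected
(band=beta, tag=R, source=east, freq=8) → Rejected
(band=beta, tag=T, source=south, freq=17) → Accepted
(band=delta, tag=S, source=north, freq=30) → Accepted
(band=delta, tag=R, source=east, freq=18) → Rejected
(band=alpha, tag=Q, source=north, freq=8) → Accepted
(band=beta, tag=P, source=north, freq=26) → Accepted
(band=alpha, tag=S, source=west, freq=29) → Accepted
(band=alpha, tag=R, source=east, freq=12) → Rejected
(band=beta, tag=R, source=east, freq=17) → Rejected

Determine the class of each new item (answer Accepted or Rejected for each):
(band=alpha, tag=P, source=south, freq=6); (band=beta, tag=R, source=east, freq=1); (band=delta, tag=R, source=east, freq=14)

A rule that fits every label: tag is not R — true of each 'Accepted' example, false of each 'Rejected' one.
(band=alpha, tag=P, source=south, freq=6) — tag is P, hence Accepted. (band=beta, tag=R, source=east, freq=1) — tag is R, hence Rejected. (band=delta, tag=R, source=east, freq=14) — tag is R, hence Rejected.

Accepted, Rejected, Rejected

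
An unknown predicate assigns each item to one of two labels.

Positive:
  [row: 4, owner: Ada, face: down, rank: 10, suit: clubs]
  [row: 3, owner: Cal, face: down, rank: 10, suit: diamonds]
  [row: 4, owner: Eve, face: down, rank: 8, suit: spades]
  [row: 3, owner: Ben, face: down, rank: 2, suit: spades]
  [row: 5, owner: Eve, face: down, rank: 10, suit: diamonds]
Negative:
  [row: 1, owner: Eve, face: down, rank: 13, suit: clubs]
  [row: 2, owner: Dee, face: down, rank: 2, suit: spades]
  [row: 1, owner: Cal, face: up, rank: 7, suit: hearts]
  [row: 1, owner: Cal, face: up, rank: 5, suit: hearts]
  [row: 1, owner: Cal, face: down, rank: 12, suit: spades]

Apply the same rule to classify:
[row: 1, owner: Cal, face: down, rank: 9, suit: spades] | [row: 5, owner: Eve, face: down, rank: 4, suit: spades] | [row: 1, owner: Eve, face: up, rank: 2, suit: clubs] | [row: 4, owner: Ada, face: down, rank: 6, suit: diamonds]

Negative, Positive, Negative, Positive

Every 'Positive' example satisfies: row ≥ 3. None of the 'Negative' examples do.
[row: 1, owner: Cal, face: down, rank: 9, suit: spades]: row = 1, does not fit → Negative.
[row: 5, owner: Eve, face: down, rank: 4, suit: spades]: row = 5, passes → Positive.
[row: 1, owner: Eve, face: up, rank: 2, suit: clubs]: row = 1, does not fit → Negative.
[row: 4, owner: Ada, face: down, rank: 6, suit: diamonds]: row = 4, passes → Positive.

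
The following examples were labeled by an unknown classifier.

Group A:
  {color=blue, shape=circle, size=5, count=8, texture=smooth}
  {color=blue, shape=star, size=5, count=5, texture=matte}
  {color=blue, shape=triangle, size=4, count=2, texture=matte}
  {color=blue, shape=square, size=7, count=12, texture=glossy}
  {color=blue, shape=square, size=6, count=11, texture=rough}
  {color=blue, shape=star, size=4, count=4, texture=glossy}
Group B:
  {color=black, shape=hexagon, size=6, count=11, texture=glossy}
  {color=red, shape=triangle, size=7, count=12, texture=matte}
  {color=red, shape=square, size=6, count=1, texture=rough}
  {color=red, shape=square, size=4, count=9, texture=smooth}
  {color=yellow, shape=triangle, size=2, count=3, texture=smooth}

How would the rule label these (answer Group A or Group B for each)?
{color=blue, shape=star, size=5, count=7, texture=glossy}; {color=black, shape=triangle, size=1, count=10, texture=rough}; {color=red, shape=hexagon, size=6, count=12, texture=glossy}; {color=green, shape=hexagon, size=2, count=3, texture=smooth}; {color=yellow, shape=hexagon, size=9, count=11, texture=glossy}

Group A, Group B, Group B, Group B, Group B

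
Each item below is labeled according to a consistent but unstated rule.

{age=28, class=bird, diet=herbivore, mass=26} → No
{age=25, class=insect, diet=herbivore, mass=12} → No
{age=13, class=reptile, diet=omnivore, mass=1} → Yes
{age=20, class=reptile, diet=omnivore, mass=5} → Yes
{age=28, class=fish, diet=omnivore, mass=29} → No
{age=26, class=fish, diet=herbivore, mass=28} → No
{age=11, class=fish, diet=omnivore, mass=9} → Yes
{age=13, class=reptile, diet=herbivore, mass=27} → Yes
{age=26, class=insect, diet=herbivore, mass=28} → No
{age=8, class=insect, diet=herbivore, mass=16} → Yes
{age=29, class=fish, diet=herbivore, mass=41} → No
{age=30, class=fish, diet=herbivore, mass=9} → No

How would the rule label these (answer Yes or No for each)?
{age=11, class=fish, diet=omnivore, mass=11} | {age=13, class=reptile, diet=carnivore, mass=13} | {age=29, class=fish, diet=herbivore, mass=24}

All 'Yes' examples share one property — age ≤ 20 — and every 'No' example lacks it.
{age=11, class=fish, diet=omnivore, mass=11} → age = 11 → Yes. {age=13, class=reptile, diet=carnivore, mass=13} → age = 13 → Yes. {age=29, class=fish, diet=herbivore, mass=24} → age = 29 → No.

Yes, Yes, No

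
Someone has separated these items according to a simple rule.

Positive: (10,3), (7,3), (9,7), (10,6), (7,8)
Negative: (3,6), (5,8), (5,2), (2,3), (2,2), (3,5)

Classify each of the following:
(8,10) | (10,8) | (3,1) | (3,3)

'Positive' ⟺ first ≥ 6.
(8,10): Positive (first 8).
(10,8): Positive (first 10).
(3,1): Negative (first 3).
(3,3): Negative (first 3).

Positive, Positive, Negative, Negative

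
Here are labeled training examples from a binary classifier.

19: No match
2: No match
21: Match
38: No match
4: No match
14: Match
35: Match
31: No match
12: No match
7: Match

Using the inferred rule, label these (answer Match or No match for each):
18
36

Comparing the two groups points to one rule — multiple of 7.
18 → 18 = 7·2 + 4 → No match. 36 → 36 = 7·5 + 1 → No match.

No match, No match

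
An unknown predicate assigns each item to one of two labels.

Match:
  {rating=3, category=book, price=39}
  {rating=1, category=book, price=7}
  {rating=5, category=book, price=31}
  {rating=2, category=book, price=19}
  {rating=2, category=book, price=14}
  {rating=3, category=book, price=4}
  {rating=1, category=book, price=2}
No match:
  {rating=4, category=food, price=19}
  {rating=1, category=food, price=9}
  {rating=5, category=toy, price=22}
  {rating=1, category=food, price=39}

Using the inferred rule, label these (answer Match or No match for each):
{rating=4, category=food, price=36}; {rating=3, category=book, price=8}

The classifier is using: category is book.
No match: {rating=4, category=food, price=36}, since category is food.
Match: {rating=3, category=book, price=8}, since category is book.

No match, Match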